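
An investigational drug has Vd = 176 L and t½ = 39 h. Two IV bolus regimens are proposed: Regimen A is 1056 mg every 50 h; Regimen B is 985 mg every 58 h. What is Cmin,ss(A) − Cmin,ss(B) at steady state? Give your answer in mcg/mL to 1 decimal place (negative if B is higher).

Regimen A: f = (1/2)^(50/39) ≈ 0.4112; Cmin,ss = (1056/176)·f/(1−f) ≈ 4.190 mcg/mL.
Regimen B: f = (1/2)^(58/39) ≈ 0.3567; Cmin,ss = (985/176)·f/(1−f) ≈ 3.103 mcg/mL.
Difference ≈ 4.190 − 3.103 ≈ 1.087 mcg/mL.

1.1 mcg/mL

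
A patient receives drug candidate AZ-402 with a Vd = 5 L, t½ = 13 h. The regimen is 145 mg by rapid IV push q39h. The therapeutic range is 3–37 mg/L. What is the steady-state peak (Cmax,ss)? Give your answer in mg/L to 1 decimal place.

33.1 mg/L

τ = 39 h = 3 half-lives, so f = (1/2)^3 = 0.125.
At steady state, R = 1/(1 − 0.125) = 8/7.
Single-dose peak C₀ = D/Vd = 145/5 = 29 mg/L.
Steady-state peak Cmax,ss = C₀·R = 29 × 8/7 ≈ 33.143 mg/L.
Peak 33.1 mg/L vs MTC 37 mg/L: below toxic threshold.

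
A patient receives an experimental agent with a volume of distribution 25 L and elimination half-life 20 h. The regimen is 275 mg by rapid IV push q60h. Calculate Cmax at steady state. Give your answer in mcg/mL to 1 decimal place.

12.6 mcg/mL

τ = 60 h = 3 half-lives, so f = (1/2)^3 = 0.125.
At steady state, R = 1/(1 − 0.125) = 8/7.
Single-dose peak C₀ = D/Vd = 275/25 = 11 mcg/mL.
Steady-state peak Cmax,ss = C₀·R = 11 × 8/7 ≈ 12.571 mcg/mL.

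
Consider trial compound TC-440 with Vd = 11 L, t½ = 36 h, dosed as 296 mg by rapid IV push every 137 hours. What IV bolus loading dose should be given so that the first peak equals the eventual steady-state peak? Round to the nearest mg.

319 mg

f = (1/2)^(137/36) ≈ 0.071518; accumulation ratio R = 1/(1−f) ≈ 1.07703.
Loading dose to hit Cmax,ss on first dose: D_load = D_maint·R ≈ 296 × 1.07703 ≈ 318.80 mg.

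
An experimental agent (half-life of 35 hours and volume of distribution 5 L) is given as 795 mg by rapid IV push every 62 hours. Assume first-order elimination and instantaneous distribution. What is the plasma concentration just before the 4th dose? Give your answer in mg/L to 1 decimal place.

f = (1/2)^(τ/t½) = (1/2)^(62/35) ≈ 0.2929.
C₀ = D/Vd = 795/5 ≈ 159.000 mg/L.
Before the 4th dose, 3 doses have been given. Superposition: Cmin = C₀·(f + f² + … + f^3).
≈ 159.000 × (0.2929 + 0.0858 + 0.0251) ≈ 159.000 × 0.4038 ≈ 64.204 mg/L.

64.2 mg/L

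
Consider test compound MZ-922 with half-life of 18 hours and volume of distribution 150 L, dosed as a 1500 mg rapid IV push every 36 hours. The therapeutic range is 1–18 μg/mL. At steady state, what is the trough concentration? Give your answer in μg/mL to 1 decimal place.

The dosing interval is 2 half-lives, so f = 2^(−2) = 0.25.
At steady state, R = 1/(1 − 0.25) = 4/3.
Single-dose peak C₀ = D/Vd = 1500/150 = 10 μg/mL.
Steady-state peak Cmax,ss = C₀·R = 10 × 4/3 ≈ 13.333 μg/mL.
Steady-state trough Cmin,ss = Cmax,ss·f ≈ 13.333 × 0.25 ≈ 3.333 μg/mL.
Trough 3.3 μg/mL vs MEC 1 μg/mL: adequate.

3.3 μg/mL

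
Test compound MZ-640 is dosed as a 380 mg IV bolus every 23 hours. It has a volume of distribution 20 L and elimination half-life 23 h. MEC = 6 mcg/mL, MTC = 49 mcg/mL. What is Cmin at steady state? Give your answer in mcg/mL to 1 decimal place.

19.0 mcg/mL

τ = 23 h = 1 half-life, so f = (1/2)^1 = 0.5.
Accumulation ratio R = 1/(1 − f) = 1/0.5 = 2/1.
Single-dose peak C₀ = D/Vd = 380/20 = 19 mcg/mL.
Steady-state peak Cmax,ss = C₀·R = 19 × 2/1 ≈ 38.000 mcg/mL.
Steady-state trough Cmin,ss = Cmax,ss·f ≈ 38.000 × 0.5 ≈ 19.000 mcg/mL.
Trough 19.0 mcg/mL vs MEC 6 mcg/mL: adequate.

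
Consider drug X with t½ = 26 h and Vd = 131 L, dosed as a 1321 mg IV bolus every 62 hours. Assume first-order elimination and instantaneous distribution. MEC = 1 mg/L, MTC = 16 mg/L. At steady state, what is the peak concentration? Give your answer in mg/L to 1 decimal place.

Over one 62-h interval, 62/26 ≈ 2.3846 half-lives elapse, leaving f ≈ 0.1915 of each dose.
Accumulation ratio R = 1/(1 − f) ≈ 1/0.8085 ≈ 1.2369.
Each bolus raises the concentration by D/Vd = 1321/131 ≈ 10.084 mg/L.
Cmax,ss = C₀/(1 − f) ≈ 10.084/0.8085 ≈ 12.472 mg/L.
Peak 12.5 mg/L vs MTC 16 mg/L: below toxic threshold.

12.5 mg/L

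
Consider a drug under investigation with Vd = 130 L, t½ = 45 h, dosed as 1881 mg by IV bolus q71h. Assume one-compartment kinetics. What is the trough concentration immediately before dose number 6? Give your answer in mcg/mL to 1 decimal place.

7.3 mcg/mL

f = (1/2)^(τ/t½) = (1/2)^(71/45) ≈ 0.3350.
C₀ = D/Vd = 1881/130 ≈ 14.469 mcg/mL.
Before the 6th dose, 5 doses have been given. Superposition: Cmin = C₀·(f + f² + … + f^5).
≈ 14.469 × (0.3350 + 0.1122 + 0.0376 + 0.0126 + 0.0042) ≈ 14.469 × 0.5016 ≈ 7.258 mcg/mL.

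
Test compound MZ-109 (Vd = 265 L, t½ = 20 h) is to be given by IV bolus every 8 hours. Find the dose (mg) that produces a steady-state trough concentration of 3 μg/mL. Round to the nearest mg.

τ/t½ = 8/20 ≈ 0.4, so f = (1/2)^(8/20) ≈ 0.757858.
Cmin,ss = (D/Vd)·f/(1−f), so D = Cmin,ss·Vd·(1−f)/f.
D = 3 × 265 × (1−f)/f ≈ 3 × 265 × 0.31951 ≈ 254.01 mg.

254 mg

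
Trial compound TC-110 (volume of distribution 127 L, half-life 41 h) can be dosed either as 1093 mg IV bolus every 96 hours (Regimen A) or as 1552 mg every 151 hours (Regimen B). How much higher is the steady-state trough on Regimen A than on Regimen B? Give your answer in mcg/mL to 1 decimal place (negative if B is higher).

Regimen A: f = (1/2)^(96/41) ≈ 0.1973; Cmin,ss = (1093/127)·f/(1−f) ≈ 2.115 mcg/mL.
Regimen B: f = (1/2)^(151/41) ≈ 0.0779; Cmin,ss = (1552/127)·f/(1−f) ≈ 1.032 mcg/mL.
Difference ≈ 2.115 − 1.032 ≈ 1.083 mcg/mL.

1.1 mcg/mL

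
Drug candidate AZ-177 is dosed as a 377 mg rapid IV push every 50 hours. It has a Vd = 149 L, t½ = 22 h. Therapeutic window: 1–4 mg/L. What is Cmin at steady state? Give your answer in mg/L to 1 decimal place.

0.7 mg/L

k = ln2/t½ = ln2/22 ≈ 0.031507 h⁻¹; fraction remaining f = e^(−kτ) = e^(−0.031507×50) ≈ 0.2069.
At steady state, accumulation factor R = 1/(1 − e^(−kτ)) ≈ 1.2609.
Each bolus raises the concentration by D/Vd = 377/149 ≈ 2.530 mg/L.
Steady-state peak Cmax,ss = C₀·R ≈ 2.530 × 1.2609 ≈ 3.190 mg/L.
One interval later, Cmin,ss = Cmax,ss·e^(−kτ) ≈ 3.190 × 0.2069 ≈ 0.660 mg/L.
Trough 0.7 mg/L vs MEC 1 mg/L: subtherapeutic.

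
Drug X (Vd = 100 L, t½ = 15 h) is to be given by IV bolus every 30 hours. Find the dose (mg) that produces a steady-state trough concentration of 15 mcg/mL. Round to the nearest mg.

4500 mg

τ/t½ = 30/15 ≈ 2, so f = (1/2)^(30/15) ≈ 0.250000.
Cmin,ss = (D/Vd)·f/(1−f), so D = Cmin,ss·Vd·(1−f)/f.
D = 15 × 100 × (1−f)/f ≈ 15 × 100 × 3.00000 ≈ 4500.00 mg.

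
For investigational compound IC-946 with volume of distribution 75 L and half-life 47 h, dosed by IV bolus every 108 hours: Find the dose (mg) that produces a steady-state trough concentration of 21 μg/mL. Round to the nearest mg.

6170 mg

τ/t½ = 108/47 ≈ 2.2979, so f = (1/2)^(108/47) ≈ 0.203363.
Cmin,ss = (D/Vd)·f/(1−f), so D = Cmin,ss·Vd·(1−f)/f.
D = 21 × 75 × (1−f)/f ≈ 21 × 75 × 3.91732 ≈ 6169.78 mg.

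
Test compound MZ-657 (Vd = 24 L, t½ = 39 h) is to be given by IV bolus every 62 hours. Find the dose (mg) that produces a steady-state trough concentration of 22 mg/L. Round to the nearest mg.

1061 mg

τ/t½ = 62/39 ≈ 1.5897, so f = (1/2)^(62/39) ≈ 0.332230.
Cmin,ss = (D/Vd)·f/(1−f), so D = Cmin,ss·Vd·(1−f)/f.
D = 22 × 24 × (1−f)/f ≈ 22 × 24 × 2.00996 ≈ 1061.26 mg.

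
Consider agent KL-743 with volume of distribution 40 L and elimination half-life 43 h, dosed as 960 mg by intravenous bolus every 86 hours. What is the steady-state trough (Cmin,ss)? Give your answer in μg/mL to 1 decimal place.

τ = 86 h = 2 half-lives, so f = (1/2)^2 = 0.25.
At steady state, R = 1/(1 − 0.25) = 4/3.
Single-dose peak C₀ = D/Vd = 960/40 = 24 μg/mL.
Steady-state peak Cmax,ss = C₀·R = 24 × 4/3 ≈ 32.000 μg/mL.
Steady-state trough Cmin,ss = Cmax,ss·f ≈ 32.000 × 0.25 ≈ 8.000 μg/mL.

8.0 μg/mL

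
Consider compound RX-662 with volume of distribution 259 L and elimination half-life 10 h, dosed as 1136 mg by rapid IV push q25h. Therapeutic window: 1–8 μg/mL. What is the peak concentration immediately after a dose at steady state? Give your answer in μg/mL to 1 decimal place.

5.3 μg/mL

Over one 25-h interval, 25/10 ≈ 2.5 half-lives elapse, leaving f ≈ 0.1768 of each dose.
Accumulation ratio R = 1/(1 − f) ≈ 1/0.8232 ≈ 1.2148.
Each bolus raises the concentration by D/Vd = 1136/259 ≈ 4.386 μg/mL.
Steady-state peak Cmax,ss = C₀·R ≈ 4.386 × 1.2148 ≈ 5.328 μg/mL.
Peak 5.3 μg/mL vs MTC 8 μg/mL: below toxic threshold.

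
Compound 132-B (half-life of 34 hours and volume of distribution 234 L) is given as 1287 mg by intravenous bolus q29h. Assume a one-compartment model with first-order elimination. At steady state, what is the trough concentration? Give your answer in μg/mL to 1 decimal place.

6.8 μg/mL

Over one 29-h interval, 29/34 ≈ 0.85294 half-lives elapse, leaving f ≈ 0.5537 of each dose.
At steady state, accumulation factor R = 1/(1 − e^(−kτ)) ≈ 2.2406.
Single-dose peak C₀ = D/Vd = 1287/234 ≈ 5.500 μg/mL.
Steady-state peak Cmax,ss = C₀·R ≈ 5.500 × 2.2406 ≈ 12.323 μg/mL.
One interval later, Cmin,ss = Cmax,ss·e^(−kτ) ≈ 12.323 × 0.5537 ≈ 6.823 μg/mL.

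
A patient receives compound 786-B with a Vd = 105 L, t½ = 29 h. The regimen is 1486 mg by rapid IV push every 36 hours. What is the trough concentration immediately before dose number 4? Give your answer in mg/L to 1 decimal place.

9.6 mg/L

f = (1/2)^(τ/t½) = (1/2)^(36/29) ≈ 0.4230.
C₀ = D/Vd = 1486/105 ≈ 14.152 mg/L.
Before the 4th dose, 3 doses have been given. Superposition: Cmin = C₀·(f + f² + … + f^3).
≈ 14.152 × (0.4230 + 0.1789 + 0.0757) ≈ 14.152 × 0.6776 ≈ 9.589 mg/L.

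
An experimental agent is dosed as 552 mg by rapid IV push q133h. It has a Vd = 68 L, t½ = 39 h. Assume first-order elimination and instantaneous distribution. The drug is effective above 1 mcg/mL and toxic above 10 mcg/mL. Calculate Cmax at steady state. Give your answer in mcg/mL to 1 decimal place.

9.0 mcg/mL

k = ln2/t½ = ln2/39 ≈ 0.017773 h⁻¹; fraction remaining f = e^(−kτ) = e^(−0.017773×133) ≈ 0.0941.
Accumulation ratio R = 1/(1 − f) ≈ 1/0.9059 ≈ 1.1039.
Single-dose peak C₀ = D/Vd = 552/68 ≈ 8.118 mcg/mL.
Steady-state peak Cmax,ss = C₀·R ≈ 8.118 × 1.1039 ≈ 8.961 mcg/mL.
Peak 9.0 mcg/mL vs MTC 10 mcg/mL: below toxic threshold.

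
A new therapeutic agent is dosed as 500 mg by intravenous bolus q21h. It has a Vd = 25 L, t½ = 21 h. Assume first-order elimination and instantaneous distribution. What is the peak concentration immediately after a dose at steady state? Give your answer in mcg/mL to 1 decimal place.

τ = 21 h = 1 half-life, so f = (1/2)^1 = 0.5.
At steady state, R = 1/(1 − 0.5) = 2/1.
Single-dose peak C₀ = D/Vd = 500/25 = 20 mcg/mL.
Steady-state peak Cmax,ss = C₀·R = 20 × 2/1 ≈ 40.000 mcg/mL.

40.0 mcg/mL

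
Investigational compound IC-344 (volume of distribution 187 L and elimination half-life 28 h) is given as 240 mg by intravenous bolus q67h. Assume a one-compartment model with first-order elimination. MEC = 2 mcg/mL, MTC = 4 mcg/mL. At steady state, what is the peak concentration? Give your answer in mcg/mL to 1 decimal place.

1.6 mcg/mL

Over one 67-h interval, 67/28 ≈ 2.3929 half-lives elapse, leaving f ≈ 0.1904 of each dose.
Accumulation ratio R = 1/(1 − f) ≈ 1/0.8096 ≈ 1.2352.
Single-dose peak C₀ = D/Vd = 240/187 ≈ 1.283 mcg/mL.
Steady-state peak Cmax,ss = C₀·R ≈ 1.283 × 1.2352 ≈ 1.585 mcg/mL.
Peak 1.6 mcg/mL vs MTC 4 mcg/mL: below toxic threshold.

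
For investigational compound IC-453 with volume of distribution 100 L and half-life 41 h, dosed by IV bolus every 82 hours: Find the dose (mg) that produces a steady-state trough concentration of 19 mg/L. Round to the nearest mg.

τ/t½ = 82/41 ≈ 2, so f = (1/2)^(82/41) ≈ 0.250000.
Cmin,ss = (D/Vd)·f/(1−f), so D = Cmin,ss·Vd·(1−f)/f.
D = 19 × 100 × (1−f)/f ≈ 19 × 100 × 3.00000 ≈ 5700.00 mg.

5700 mg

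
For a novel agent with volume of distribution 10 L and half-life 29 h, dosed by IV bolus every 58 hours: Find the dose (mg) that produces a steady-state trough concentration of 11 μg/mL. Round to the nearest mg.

τ/t½ = 58/29 ≈ 2, so f = (1/2)^(58/29) ≈ 0.250000.
Cmin,ss = (D/Vd)·f/(1−f), so D = Cmin,ss·Vd·(1−f)/f.
D = 11 × 10 × (1−f)/f ≈ 11 × 10 × 3.00000 ≈ 330.00 mg.

330 mg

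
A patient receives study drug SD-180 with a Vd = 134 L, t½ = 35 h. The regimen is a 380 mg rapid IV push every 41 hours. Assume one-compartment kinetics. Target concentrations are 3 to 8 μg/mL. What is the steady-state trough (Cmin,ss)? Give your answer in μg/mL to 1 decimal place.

k = ln2/t½ = ln2/35 ≈ 0.019804 h⁻¹; fraction remaining f = e^(−kτ) = e^(−0.019804×41) ≈ 0.4440.
Accumulation ratio R = 1/(1 − f) ≈ 1/0.5560 ≈ 1.7986.
Each bolus raises the concentration by D/Vd = 380/134 ≈ 2.836 μg/mL.
Cmax,ss = C₀/(1 − f) ≈ 2.836/0.5560 ≈ 5.101 μg/mL.
Steady-state trough Cmin,ss = Cmax,ss·f ≈ 5.101 × 0.4440 ≈ 2.265 μg/mL.
Trough 2.3 μg/mL vs MEC 3 μg/mL: subtherapeutic.

2.3 μg/mL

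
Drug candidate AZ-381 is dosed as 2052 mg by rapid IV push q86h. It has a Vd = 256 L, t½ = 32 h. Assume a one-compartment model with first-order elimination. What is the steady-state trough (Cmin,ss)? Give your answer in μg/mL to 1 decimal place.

1.5 μg/mL

τ/t½ = 86/32 ≈ 2.6875, so fraction remaining f = (1/2)^(86/32) ≈ 0.1552.
At steady state, accumulation factor R = 1/(1 − e^(−kτ)) ≈ 1.1837.
Single-dose peak C₀ = D/Vd = 2052/256 ≈ 8.016 μg/mL.
Cmax,ss = C₀/(1 − f) ≈ 8.016/0.8448 ≈ 9.489 μg/mL.
One interval later, Cmin,ss = Cmax,ss·e^(−kτ) ≈ 9.489 × 0.1552 ≈ 1.473 μg/mL.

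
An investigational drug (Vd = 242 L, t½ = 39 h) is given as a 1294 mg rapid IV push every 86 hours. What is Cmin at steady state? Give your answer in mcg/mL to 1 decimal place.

1.5 mcg/mL

k = ln2/t½ = ln2/39 ≈ 0.017773 h⁻¹; fraction remaining f = e^(−kτ) = e^(−0.017773×86) ≈ 0.2169.
Accumulation ratio R = 1/(1 − f) ≈ 1/0.7831 ≈ 1.2770.
Each bolus raises the concentration by D/Vd = 1294/242 ≈ 5.347 mcg/mL.
Cmax,ss = C₀/(1 − f) ≈ 5.347/0.7831 ≈ 6.828 mcg/mL.
Steady-state trough Cmin,ss = Cmax,ss·f ≈ 6.828 × 0.2169 ≈ 1.481 mcg/mL.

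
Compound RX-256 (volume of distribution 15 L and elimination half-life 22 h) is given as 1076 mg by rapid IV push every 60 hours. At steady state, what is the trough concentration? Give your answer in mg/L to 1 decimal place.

12.8 mg/L

τ/t½ = 60/22 ≈ 2.7273, so fraction remaining f = (1/2)^(60/22) ≈ 0.1510.
Single-dose peak C₀ = D/Vd = 1076/15 ≈ 71.733 mg/L.
Steady-state trough Cmin,ss = C₀·f/(1−f) ≈ 71.733 × 0.1510/0.8490 ≈ 12.758 mg/L.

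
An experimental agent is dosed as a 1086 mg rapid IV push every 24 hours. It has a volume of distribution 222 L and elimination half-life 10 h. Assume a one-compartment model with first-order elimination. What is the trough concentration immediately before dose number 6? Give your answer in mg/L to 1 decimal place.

1.1 mg/L

f = (1/2)^(τ/t½) = (1/2)^(24/10) ≈ 0.1895.
C₀ = D/Vd = 1086/222 ≈ 4.892 mg/L.
Before the 6th dose, 5 doses have been given. Superposition: Cmin = C₀·(f + f² + … + f^5).
≈ 4.892 × (0.1895 + 0.0359 + 0.0068 + 0.0013 + 0.0002) ≈ 4.892 × 0.2337 ≈ 1.143 mg/L.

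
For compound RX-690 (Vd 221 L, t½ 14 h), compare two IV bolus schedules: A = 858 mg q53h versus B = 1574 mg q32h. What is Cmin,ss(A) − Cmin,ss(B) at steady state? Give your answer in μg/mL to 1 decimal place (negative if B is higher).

Regimen A: f = (1/2)^(53/14) ≈ 0.0725; Cmin,ss = (858/221)·f/(1−f) ≈ 0.303 μg/mL.
Regimen B: f = (1/2)^(32/14) ≈ 0.2051; Cmin,ss = (1574/221)·f/(1−f) ≈ 1.838 μg/mL.
Difference ≈ 0.303 − 1.838 ≈ -1.535 μg/mL.

-1.5 μg/mL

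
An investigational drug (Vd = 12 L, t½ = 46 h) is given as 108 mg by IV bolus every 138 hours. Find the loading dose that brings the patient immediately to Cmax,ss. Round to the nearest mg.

f = (1/2)^(138/46) ≈ 0.125000; accumulation ratio R = 1/(1−f) ≈ 1.14286.
Loading dose to hit Cmax,ss on first dose: D_load = D_maint·R ≈ 108 × 1.14286 ≈ 123.43 mg.

123 mg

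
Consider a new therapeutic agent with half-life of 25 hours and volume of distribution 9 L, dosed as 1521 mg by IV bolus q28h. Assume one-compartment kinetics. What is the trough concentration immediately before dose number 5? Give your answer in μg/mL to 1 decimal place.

f = (1/2)^(τ/t½) = (1/2)^(28/25) ≈ 0.4601.
C₀ = D/Vd = 1521/9 ≈ 169.000 μg/mL.
Before the 5th dose, 4 doses have been given. Superposition: Cmin = C₀·(f + f² + … + f^4).
≈ 169.000 × (0.4601 + 0.2117 + 0.0974 + 0.0448) ≈ 169.000 × 0.8140 ≈ 137.566 μg/mL.

137.6 μg/mL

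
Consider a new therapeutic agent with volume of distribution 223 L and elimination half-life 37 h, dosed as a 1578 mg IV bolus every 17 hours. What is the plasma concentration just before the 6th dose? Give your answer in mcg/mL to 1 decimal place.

f = (1/2)^(τ/t½) = (1/2)^(17/37) ≈ 0.7273.
C₀ = D/Vd = 1578/223 ≈ 7.076 mcg/mL.
Before the 6th dose, 5 doses have been given. Superposition: Cmin = C₀·(f + f² + … + f^5).
≈ 7.076 × (0.7273 + 0.5290 + 0.3847 + 0.2798 + 0.2035) ≈ 7.076 × 2.1243 ≈ 15.032 mcg/mL.

15.0 mcg/mL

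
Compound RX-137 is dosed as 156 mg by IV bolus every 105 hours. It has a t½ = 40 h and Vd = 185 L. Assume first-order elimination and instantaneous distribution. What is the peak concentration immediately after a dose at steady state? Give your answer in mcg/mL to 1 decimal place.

Over one 105-h interval, 105/40 ≈ 2.625 half-lives elapse, leaving f ≈ 0.1621 of each dose.
At steady state, accumulation factor R = 1/(1 − e^(−kτ)) ≈ 1.1935.
Each bolus raises the concentration by D/Vd = 156/185 ≈ 0.843 mcg/mL.
Steady-state peak Cmax,ss = C₀·R ≈ 0.843 × 1.1935 ≈ 1.006 mcg/mL.

1.0 mcg/mL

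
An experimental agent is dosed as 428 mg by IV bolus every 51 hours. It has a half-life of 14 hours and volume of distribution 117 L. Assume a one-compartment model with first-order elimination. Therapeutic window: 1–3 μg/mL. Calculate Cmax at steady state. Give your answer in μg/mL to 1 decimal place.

τ/t½ = 51/14 ≈ 3.6429, so fraction remaining f = (1/2)^(51/14) ≈ 0.0801.
At steady state, accumulation factor R = 1/(1 − e^(−kτ)) ≈ 1.0871.
Each bolus raises the concentration by D/Vd = 428/117 ≈ 3.658 μg/mL.
Steady-state peak Cmax,ss = C₀·R ≈ 3.658 × 1.0871 ≈ 3.977 μg/mL.
Peak 4.0 μg/mL vs MTC 3 μg/mL: exceeds toxic threshold.

4.0 μg/mL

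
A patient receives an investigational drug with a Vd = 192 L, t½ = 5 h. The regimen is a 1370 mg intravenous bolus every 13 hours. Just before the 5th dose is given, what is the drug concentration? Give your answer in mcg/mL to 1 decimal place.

f = (1/2)^(τ/t½) = (1/2)^(13/5) ≈ 0.1649.
C₀ = D/Vd = 1370/192 ≈ 7.135 mcg/mL.
Before the 5th dose, 4 doses have been given. Superposition: Cmin = C₀·(f + f² + … + f^4).
≈ 7.135 × (0.1649 + 0.0272 + 0.0045 + 0.0007) ≈ 7.135 × 0.1973 ≈ 1.408 mcg/mL.

1.4 mcg/mL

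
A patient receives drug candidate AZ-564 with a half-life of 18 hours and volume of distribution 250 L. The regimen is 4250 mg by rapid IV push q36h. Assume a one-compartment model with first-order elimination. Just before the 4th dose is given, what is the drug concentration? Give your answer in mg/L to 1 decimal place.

5.6 mg/L

f = (1/2)^(τ/t½) = (1/2)^(36/18) ≈ 0.2500.
C₀ = D/Vd = 4250/250 ≈ 17.000 mg/L.
Before the 4th dose, 3 doses have been given. Superposition: Cmin = C₀·(f + f² + … + f^3).
≈ 17.000 × (0.2500 + 0.0625 + 0.0156) ≈ 17.000 × 0.3281 ≈ 5.578 mg/L.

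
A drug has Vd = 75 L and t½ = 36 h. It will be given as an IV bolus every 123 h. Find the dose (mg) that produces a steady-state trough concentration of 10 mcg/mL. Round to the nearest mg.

7259 mg

τ/t½ = 123/36 ≈ 3.4167, so f = (1/2)^(123/36) ≈ 0.093644.
Cmin,ss = (D/Vd)·f/(1−f), so D = Cmin,ss·Vd·(1−f)/f.
D = 10 × 75 × (1−f)/f ≈ 10 × 75 × 9.67874 ≈ 7259.05 mg.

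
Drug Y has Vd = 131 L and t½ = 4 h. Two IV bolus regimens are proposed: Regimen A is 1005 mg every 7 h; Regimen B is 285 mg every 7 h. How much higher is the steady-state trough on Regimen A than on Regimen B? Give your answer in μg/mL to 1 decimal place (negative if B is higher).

Regimen A: f = (1/2)^(7/4) ≈ 0.2973; Cmin,ss = (1005/131)·f/(1−f) ≈ 3.246 μg/mL.
Regimen B: f = (1/2)^(7/4) ≈ 0.2973; Cmin,ss = (285/131)·f/(1−f) ≈ 0.920 μg/mL.
Difference ≈ 3.246 − 0.920 ≈ 2.326 μg/mL.

2.3 μg/mL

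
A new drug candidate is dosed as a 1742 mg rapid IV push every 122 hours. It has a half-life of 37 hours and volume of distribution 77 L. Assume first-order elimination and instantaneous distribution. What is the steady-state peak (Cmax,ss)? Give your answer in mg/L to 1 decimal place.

Over one 122-h interval, 122/37 ≈ 3.2973 half-lives elapse, leaving f ≈ 0.1017 of each dose.
At steady state, accumulation factor R = 1/(1 − e^(−kτ)) ≈ 1.1132.
Each bolus raises the concentration by D/Vd = 1742/77 ≈ 22.623 mg/L.
Steady-state peak Cmax,ss = C₀·R ≈ 22.623 × 1.1132 ≈ 25.184 mg/L.

25.2 mg/L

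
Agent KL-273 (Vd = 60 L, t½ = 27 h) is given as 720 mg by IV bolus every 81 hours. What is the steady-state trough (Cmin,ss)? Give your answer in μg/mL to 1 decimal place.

1.7 μg/mL

τ = 81 h = 3 half-lives, so f = (1/2)^3 = 0.125.
At steady state, R = 1/(1 − 0.125) = 8/7.
Single-dose peak C₀ = D/Vd = 720/60 = 12 μg/mL.
Steady-state peak Cmax,ss = C₀·R = 12 × 8/7 ≈ 13.714 μg/mL.
Steady-state trough Cmin,ss = Cmax,ss·f ≈ 13.714 × 0.125 ≈ 1.714 μg/mL.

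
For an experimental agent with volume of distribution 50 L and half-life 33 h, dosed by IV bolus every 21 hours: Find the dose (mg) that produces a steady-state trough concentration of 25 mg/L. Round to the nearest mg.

693 mg

τ/t½ = 21/33 ≈ 0.63636, so f = (1/2)^(21/33) ≈ 0.643332.
Cmin,ss = (D/Vd)·f/(1−f), so D = Cmin,ss·Vd·(1−f)/f.
D = 25 × 50 × (1−f)/f ≈ 25 × 50 × 0.55441 ≈ 693.01 mg.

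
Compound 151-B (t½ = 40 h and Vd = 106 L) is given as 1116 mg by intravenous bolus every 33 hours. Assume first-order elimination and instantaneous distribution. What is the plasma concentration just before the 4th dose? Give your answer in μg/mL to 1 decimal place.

f = (1/2)^(τ/t½) = (1/2)^(33/40) ≈ 0.5645.
C₀ = D/Vd = 1116/106 ≈ 10.528 μg/mL.
Before the 4th dose, 3 doses have been given. Superposition: Cmin = C₀·(f + f² + … + f^3).
≈ 10.528 × (0.5645 + 0.3187 + 0.1799) ≈ 10.528 × 1.0631 ≈ 11.192 μg/mL.

11.2 μg/mL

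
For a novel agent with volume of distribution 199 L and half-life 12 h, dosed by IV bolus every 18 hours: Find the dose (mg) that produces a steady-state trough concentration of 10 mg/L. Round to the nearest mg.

τ/t½ = 18/12 ≈ 1.5, so f = (1/2)^(18/12) ≈ 0.353553.
Cmin,ss = (D/Vd)·f/(1−f), so D = Cmin,ss·Vd·(1−f)/f.
D = 10 × 199 × (1−f)/f ≈ 10 × 199 × 1.82843 ≈ 3638.58 mg.

3639 mg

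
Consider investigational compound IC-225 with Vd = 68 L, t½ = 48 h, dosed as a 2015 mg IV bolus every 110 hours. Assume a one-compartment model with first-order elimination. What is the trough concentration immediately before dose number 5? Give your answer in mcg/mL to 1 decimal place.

f = (1/2)^(τ/t½) = (1/2)^(110/48) ≈ 0.2042.
C₀ = D/Vd = 2015/68 ≈ 29.632 mcg/mL.
Before the 5th dose, 4 doses have been given. Superposition: Cmin = C₀·(f + f² + … + f^4).
≈ 29.632 × (0.2042 + 0.0417 + 0.0085 + 0.0017) ≈ 29.632 × 0.2561 ≈ 7.589 mcg/mL.

7.6 mcg/mL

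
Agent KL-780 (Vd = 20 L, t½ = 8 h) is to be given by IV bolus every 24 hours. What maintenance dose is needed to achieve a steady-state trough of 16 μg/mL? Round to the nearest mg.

2240 mg

τ/t½ = 24/8 ≈ 3, so f = (1/2)^(24/8) ≈ 0.125000.
Cmin,ss = (D/Vd)·f/(1−f), so D = Cmin,ss·Vd·(1−f)/f.
D = 16 × 20 × (1−f)/f ≈ 16 × 20 × 7.00000 ≈ 2240.00 mg.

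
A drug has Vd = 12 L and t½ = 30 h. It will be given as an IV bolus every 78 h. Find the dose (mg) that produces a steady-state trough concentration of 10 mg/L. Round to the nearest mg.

608 mg

τ/t½ = 78/30 ≈ 2.6, so f = (1/2)^(78/30) ≈ 0.164938.
Cmin,ss = (D/Vd)·f/(1−f), so D = Cmin,ss·Vd·(1−f)/f.
D = 10 × 12 × (1−f)/f ≈ 10 × 12 × 5.06288 ≈ 607.55 mg.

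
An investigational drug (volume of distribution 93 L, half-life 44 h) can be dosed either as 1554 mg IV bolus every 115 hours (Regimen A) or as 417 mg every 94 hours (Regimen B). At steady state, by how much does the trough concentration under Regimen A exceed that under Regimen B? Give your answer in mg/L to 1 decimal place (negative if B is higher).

1.9 mg/L

Regimen A: f = (1/2)^(115/44) ≈ 0.1634; Cmin,ss = (1554/93)·f/(1−f) ≈ 3.264 mg/L.
Regimen B: f = (1/2)^(94/44) ≈ 0.2275; Cmin,ss = (417/93)·f/(1−f) ≈ 1.320 mg/L.
Difference ≈ 3.264 − 1.320 ≈ 1.944 mg/L.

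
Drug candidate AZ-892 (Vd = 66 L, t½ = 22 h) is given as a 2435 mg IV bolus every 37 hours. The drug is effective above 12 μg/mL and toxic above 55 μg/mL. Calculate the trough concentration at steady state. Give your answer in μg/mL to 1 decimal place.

τ/t½ = 37/22 ≈ 1.6818, so fraction remaining f = (1/2)^(37/22) ≈ 0.3117.
Each bolus raises the concentration by D/Vd = 2435/66 ≈ 36.894 μg/mL.
Steady-state trough Cmin,ss = C₀·f/(1−f) ≈ 36.894 × 0.3117/0.6883 ≈ 16.708 μg/mL.
Trough 16.7 μg/mL vs MEC 12 μg/mL: adequate.

16.7 μg/mL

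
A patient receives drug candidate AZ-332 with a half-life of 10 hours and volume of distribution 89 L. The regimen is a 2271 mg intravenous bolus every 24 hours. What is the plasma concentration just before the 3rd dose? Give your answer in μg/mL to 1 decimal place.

5.8 μg/mL

f = (1/2)^(τ/t½) = (1/2)^(24/10) ≈ 0.1895.
C₀ = D/Vd = 2271/89 ≈ 25.517 μg/mL.
Before the 3rd dose, 2 doses have been given. Superposition: Cmin = C₀·(f + f²).
≈ 25.517 × (0.1895 + 0.0359) ≈ 25.517 × 0.2254 ≈ 5.752 μg/mL.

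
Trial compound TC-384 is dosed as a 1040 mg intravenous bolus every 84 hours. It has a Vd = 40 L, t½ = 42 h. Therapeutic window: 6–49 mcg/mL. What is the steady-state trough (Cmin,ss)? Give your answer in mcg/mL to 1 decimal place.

The dosing interval is 2 half-lives, so f = 2^(−2) = 0.25.
Accumulation ratio R = 1/(1 − f) = 1/0.75 = 4/3.
Single-dose peak C₀ = D/Vd = 1040/40 = 26 mcg/mL.
Steady-state peak Cmax,ss = C₀·R = 26 × 4/3 ≈ 34.667 mcg/mL.
Steady-state trough Cmin,ss = Cmax,ss·f ≈ 34.667 × 0.25 ≈ 8.667 mcg/mL.
Trough 8.7 mcg/mL vs MEC 6 mcg/mL: adequate.

8.7 mcg/mL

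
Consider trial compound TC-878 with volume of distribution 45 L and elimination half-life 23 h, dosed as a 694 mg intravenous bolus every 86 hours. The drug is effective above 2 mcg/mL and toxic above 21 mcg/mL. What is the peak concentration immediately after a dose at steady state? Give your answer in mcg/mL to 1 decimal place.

16.7 mcg/mL

k = ln2/t½ = ln2/23 ≈ 0.030137 h⁻¹; fraction remaining f = e^(−kτ) = e^(−0.030137×86) ≈ 0.0749.
At steady state, accumulation factor R = 1/(1 − e^(−kτ)) ≈ 1.0810.
Each bolus raises the concentration by D/Vd = 694/45 ≈ 15.422 mcg/mL.
Steady-state peak Cmax,ss = C₀·R ≈ 15.422 × 1.0810 ≈ 16.671 mcg/mL.
Peak 16.7 mcg/mL vs MTC 21 mcg/mL: below toxic threshold.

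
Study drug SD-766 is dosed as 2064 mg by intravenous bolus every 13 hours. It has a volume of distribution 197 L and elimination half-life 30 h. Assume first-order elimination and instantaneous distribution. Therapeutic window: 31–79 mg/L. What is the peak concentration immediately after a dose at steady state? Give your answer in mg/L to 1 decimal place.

k = ln2/t½ = ln2/30 ≈ 0.023105 h⁻¹; fraction remaining f = e^(−kτ) = e^(−0.023105×13) ≈ 0.7405.
Accumulation ratio R = 1/(1 − f) ≈ 1/0.2595 ≈ 3.8536.
Single-dose peak C₀ = D/Vd = 2064/197 ≈ 10.477 mg/L.
Steady-state peak Cmax,ss = C₀·R ≈ 10.477 × 3.8536 ≈ 40.374 mg/L.
Peak 40.4 mg/L vs MTC 79 mg/L: below toxic threshold.

40.4 mg/L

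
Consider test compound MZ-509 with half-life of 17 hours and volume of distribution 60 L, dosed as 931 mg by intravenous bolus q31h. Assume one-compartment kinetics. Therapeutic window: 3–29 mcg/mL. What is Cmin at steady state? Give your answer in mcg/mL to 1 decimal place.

Over one 31-h interval, 31/17 ≈ 1.8235 half-lives elapse, leaving f ≈ 0.2825 of each dose.
Accumulation ratio R = 1/(1 − f) ≈ 1/0.7175 ≈ 1.3937.
Each bolus raises the concentration by D/Vd = 931/60 ≈ 15.517 mcg/mL.
Steady-state peak Cmax,ss = C₀·R ≈ 15.517 × 1.3937 ≈ 21.626 mcg/mL.
Steady-state trough Cmin,ss = Cmax,ss·f ≈ 21.626 × 0.2825 ≈ 6.109 mcg/mL.
Trough 6.1 mcg/mL vs MEC 3 mcg/mL: adequate.

6.1 mcg/mL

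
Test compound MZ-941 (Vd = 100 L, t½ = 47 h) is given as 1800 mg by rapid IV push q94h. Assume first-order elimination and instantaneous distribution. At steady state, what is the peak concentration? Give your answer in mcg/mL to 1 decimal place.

24.0 mcg/mL

The dosing interval is 2 half-lives, so f = 2^(−2) = 0.25.
Accumulation ratio R = 1/(1 − f) = 1/0.75 = 4/3.
Single-dose peak C₀ = D/Vd = 1800/100 = 18 mcg/mL.
Steady-state peak Cmax,ss = C₀·R = 18 × 4/3 ≈ 24.000 mcg/mL.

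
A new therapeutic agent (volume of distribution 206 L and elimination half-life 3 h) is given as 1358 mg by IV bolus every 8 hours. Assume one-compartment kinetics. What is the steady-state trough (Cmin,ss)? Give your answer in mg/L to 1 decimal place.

Over one 8-h interval, 8/3 ≈ 2.6667 half-lives elapse, leaving f ≈ 0.1575 of each dose.
Accumulation ratio R = 1/(1 − f) ≈ 1/0.8425 ≈ 1.1869.
Single-dose peak C₀ = D/Vd = 1358/206 ≈ 6.592 mg/L.
Steady-state peak Cmax,ss = C₀·R ≈ 6.592 × 1.1869 ≈ 7.824 mg/L.
One interval later, Cmin,ss = Cmax,ss·e^(−kτ) ≈ 7.824 × 0.1575 ≈ 1.232 mg/L.

1.2 mg/L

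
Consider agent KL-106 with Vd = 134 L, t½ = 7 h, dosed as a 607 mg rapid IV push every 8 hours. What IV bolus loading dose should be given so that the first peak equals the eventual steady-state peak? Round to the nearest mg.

1109 mg

f = (1/2)^(8/7) ≈ 0.452862; accumulation ratio R = 1/(1−f) ≈ 1.82769.
Loading dose to hit Cmax,ss on first dose: D_load = D_maint·R ≈ 607 × 1.82769 ≈ 1109.41 mg.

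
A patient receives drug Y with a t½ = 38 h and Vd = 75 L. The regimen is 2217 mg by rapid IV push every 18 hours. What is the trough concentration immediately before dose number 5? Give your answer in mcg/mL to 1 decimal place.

55.6 mcg/mL

f = (1/2)^(τ/t½) = (1/2)^(18/38) ≈ 0.7201.
C₀ = D/Vd = 2217/75 ≈ 29.560 mcg/mL.
Before the 5th dose, 4 doses have been given. Superposition: Cmin = C₀·(f + f² + … + f^4).
≈ 29.560 × (0.7201 + 0.5185 + 0.3734 + 0.2689) ≈ 29.560 × 1.8809 ≈ 55.599 mcg/mL.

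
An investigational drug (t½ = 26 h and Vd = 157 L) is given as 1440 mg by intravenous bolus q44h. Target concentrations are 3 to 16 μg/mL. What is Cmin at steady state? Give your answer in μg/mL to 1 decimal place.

4.1 μg/mL

τ/t½ = 44/26 ≈ 1.6923, so fraction remaining f = (1/2)^(44/26) ≈ 0.3094.
Single-dose peak C₀ = D/Vd = 1440/157 ≈ 9.172 μg/mL.
Steady-state trough Cmin,ss = C₀·f/(1−f) ≈ 9.172 × 0.3094/0.6906 ≈ 4.109 μg/mL.
Trough 4.1 μg/mL vs MEC 3 μg/mL: adequate.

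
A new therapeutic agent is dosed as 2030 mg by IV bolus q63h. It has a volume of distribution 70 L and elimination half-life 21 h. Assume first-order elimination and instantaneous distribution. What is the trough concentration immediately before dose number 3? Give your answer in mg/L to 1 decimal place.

4.1 mg/L

f = (1/2)^(τ/t½) = (1/2)^(63/21) ≈ 0.1250.
C₀ = D/Vd = 2030/70 ≈ 29.000 mg/L.
Before the 3rd dose, 2 doses have been given. Superposition: Cmin = C₀·(f + f²).
≈ 29.000 × (0.1250 + 0.0156) ≈ 29.000 × 0.1406 ≈ 4.077 mg/L.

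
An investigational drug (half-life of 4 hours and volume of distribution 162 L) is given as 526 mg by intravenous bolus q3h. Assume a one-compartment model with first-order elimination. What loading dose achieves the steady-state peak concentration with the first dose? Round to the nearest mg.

f = (1/2)^(3/4) ≈ 0.594604; accumulation ratio R = 1/(1−f) ≈ 2.46672.
Loading dose to hit Cmax,ss on first dose: D_load = D_maint·R ≈ 526 × 2.46672 ≈ 1297.49 mg.

1297 mg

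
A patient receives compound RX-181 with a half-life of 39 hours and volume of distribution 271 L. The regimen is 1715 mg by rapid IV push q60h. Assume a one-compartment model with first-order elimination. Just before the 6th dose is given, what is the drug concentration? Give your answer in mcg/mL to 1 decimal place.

f = (1/2)^(τ/t½) = (1/2)^(60/39) ≈ 0.3443.
C₀ = D/Vd = 1715/271 ≈ 6.328 mcg/mL.
Before the 6th dose, 5 doses have been given. Superposition: Cmin = C₀·(f + f² + … + f^5).
≈ 6.328 × (0.3443 + 0.1185 + 0.0408 + 0.0141 + 0.0048) ≈ 6.328 × 0.5225 ≈ 3.306 mcg/mL.

3.3 mcg/mL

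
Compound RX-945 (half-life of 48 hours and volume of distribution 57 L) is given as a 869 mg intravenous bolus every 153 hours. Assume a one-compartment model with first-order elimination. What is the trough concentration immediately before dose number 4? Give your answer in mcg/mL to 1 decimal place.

f = (1/2)^(τ/t½) = (1/2)^(153/48) ≈ 0.1098.
C₀ = D/Vd = 869/57 ≈ 15.246 mcg/mL.
Before the 4th dose, 3 doses have been given. Superposition: Cmin = C₀·(f + f² + … + f^3).
≈ 15.246 × (0.1098 + 0.0121 + 0.0013) ≈ 15.246 × 0.1232 ≈ 1.878 mcg/mL.

1.9 mcg/mL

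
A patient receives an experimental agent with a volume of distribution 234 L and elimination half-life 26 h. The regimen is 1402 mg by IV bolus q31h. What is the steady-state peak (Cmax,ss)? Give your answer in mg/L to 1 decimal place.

k = ln2/t½ = ln2/26 ≈ 0.026660 h⁻¹; fraction remaining f = e^(−kτ) = e^(−0.026660×31) ≈ 0.4376.
Accumulation ratio R = 1/(1 − f) ≈ 1/0.5624 ≈ 1.7781.
Single-dose peak C₀ = D/Vd = 1402/234 ≈ 5.991 mg/L.
Cmax,ss = C₀/(1 − f) ≈ 5.991/0.5624 ≈ 10.653 mg/L.

10.7 mg/L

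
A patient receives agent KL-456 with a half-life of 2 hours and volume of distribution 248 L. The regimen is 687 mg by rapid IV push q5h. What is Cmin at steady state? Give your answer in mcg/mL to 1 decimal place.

0.6 mcg/mL

τ/t½ = 5/2 ≈ 2.5, so fraction remaining f = (1/2)^(5/2) ≈ 0.1768.
At steady state, accumulation factor R = 1/(1 − e^(−kτ)) ≈ 1.2148.
Each bolus raises the concentration by D/Vd = 687/248 ≈ 2.770 mcg/mL.
Steady-state peak Cmax,ss = C₀·R ≈ 2.770 × 1.2148 ≈ 3.365 mcg/mL.
Steady-state trough Cmin,ss = Cmax,ss·f ≈ 3.365 × 0.1768 ≈ 0.595 mcg/mL.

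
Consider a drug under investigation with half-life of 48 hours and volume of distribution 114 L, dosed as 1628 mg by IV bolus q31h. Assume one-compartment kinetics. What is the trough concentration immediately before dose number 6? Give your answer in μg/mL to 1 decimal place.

f = (1/2)^(τ/t½) = (1/2)^(31/48) ≈ 0.6391.
C₀ = D/Vd = 1628/114 ≈ 14.281 μg/mL.
Before the 6th dose, 5 doses have been given. Superposition: Cmin = C₀·(f + f² + … + f^5).
≈ 14.281 × (0.6391 + 0.4084 + 0.2610 + 0.1668 + 0.1066) ≈ 14.281 × 1.5819 ≈ 22.591 μg/mL.

22.6 μg/mL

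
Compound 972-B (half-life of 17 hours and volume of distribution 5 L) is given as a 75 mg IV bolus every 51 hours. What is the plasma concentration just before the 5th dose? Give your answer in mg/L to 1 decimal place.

2.1 mg/L

f = (1/2)^(τ/t½) = (1/2)^(51/17) ≈ 0.1250.
C₀ = D/Vd = 75/5 ≈ 15.000 mg/L.
Before the 5th dose, 4 doses have been given. Superposition: Cmin = C₀·(f + f² + … + f^4).
≈ 15.000 × (0.1250 + 0.0156 + 0.0020 + 0.0002) ≈ 15.000 × 0.1428 ≈ 2.142 mg/L.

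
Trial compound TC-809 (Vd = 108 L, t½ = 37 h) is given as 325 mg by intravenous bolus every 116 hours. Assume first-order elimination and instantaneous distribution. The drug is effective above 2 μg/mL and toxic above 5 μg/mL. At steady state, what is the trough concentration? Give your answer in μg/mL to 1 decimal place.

0.4 μg/mL

τ/t½ = 116/37 ≈ 3.1351, so fraction remaining f = (1/2)^(116/37) ≈ 0.1138.
Accumulation ratio R = 1/(1 − f) ≈ 1/0.8862 ≈ 1.1284.
Single-dose peak C₀ = D/Vd = 325/108 ≈ 3.009 μg/mL.
Steady-state peak Cmax,ss = C₀·R ≈ 3.009 × 1.1284 ≈ 3.395 μg/mL.
Steady-state trough Cmin,ss = Cmax,ss·f ≈ 3.395 × 0.1138 ≈ 0.386 μg/mL.
Trough 0.4 μg/mL vs MEC 2 μg/mL: subtherapeutic.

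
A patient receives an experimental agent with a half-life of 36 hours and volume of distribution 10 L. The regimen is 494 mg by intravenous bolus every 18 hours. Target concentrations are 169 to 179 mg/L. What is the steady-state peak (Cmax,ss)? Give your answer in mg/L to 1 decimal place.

168.7 mg/L

Over one 18-h interval, 18/36 ≈ 0.5 half-lives elapse, leaving f ≈ 0.7071 of each dose.
Accumulation ratio R = 1/(1 − f) ≈ 1/0.2929 ≈ 3.4141.
Single-dose peak C₀ = D/Vd = 494/10 ≈ 49.400 mg/L.
Steady-state peak Cmax,ss = C₀·R ≈ 49.400 × 3.4141 ≈ 168.657 mg/L.
Peak 168.7 mg/L vs MTC 179 mg/L: below toxic threshold.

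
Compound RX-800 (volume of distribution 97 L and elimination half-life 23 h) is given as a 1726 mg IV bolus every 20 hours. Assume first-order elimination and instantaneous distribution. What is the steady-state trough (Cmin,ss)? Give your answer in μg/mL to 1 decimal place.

21.5 μg/mL

Over one 20-h interval, 20/23 ≈ 0.86957 half-lives elapse, leaving f ≈ 0.5473 of each dose.
Single-dose peak C₀ = D/Vd = 1726/97 ≈ 17.794 μg/mL.
Steady-state trough Cmin,ss = C₀·f/(1−f) ≈ 17.794 × 0.5473/0.4527 ≈ 21.512 μg/mL.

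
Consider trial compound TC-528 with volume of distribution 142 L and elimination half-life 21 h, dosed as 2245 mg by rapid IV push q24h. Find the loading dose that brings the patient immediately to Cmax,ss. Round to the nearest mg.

f = (1/2)^(24/21) ≈ 0.452862; accumulation ratio R = 1/(1−f) ≈ 1.82769.
Loading dose to hit Cmax,ss on first dose: D_load = D_maint·R ≈ 2245 × 1.82769 ≈ 4103.16 mg.

4103 mg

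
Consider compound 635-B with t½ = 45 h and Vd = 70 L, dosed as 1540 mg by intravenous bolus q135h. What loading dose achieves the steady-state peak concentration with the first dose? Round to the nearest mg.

f = (1/2)^(135/45) ≈ 0.125000; accumulation ratio R = 1/(1−f) ≈ 1.14286.
Loading dose to hit Cmax,ss on first dose: D_load = D_maint·R ≈ 1540 × 1.14286 ≈ 1760.00 mg.

1760 mg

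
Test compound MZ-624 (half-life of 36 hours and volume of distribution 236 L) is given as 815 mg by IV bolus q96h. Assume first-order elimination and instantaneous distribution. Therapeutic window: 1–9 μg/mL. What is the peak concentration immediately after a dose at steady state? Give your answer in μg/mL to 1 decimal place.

τ/t½ = 96/36 ≈ 2.6667, so fraction remaining f = (1/2)^(96/36) ≈ 0.1575.
At steady state, accumulation factor R = 1/(1 − e^(−kτ)) ≈ 1.1869.
Each bolus raises the concentration by D/Vd = 815/236 ≈ 3.453 μg/mL.
Steady-state peak Cmax,ss = C₀·R ≈ 3.453 × 1.1869 ≈ 4.098 μg/mL.
Peak 4.1 μg/mL vs MTC 9 μg/mL: below toxic threshold.

4.1 μg/mL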